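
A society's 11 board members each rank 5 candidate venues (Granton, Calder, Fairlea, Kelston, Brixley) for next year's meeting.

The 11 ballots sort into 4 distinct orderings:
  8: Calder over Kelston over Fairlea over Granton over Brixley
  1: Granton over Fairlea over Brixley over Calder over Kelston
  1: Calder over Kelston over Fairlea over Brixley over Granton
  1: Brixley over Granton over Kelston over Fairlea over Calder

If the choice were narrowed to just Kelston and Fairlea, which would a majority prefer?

Kelston

Ballots ranking Kelston above Fairlea: 8 + 1 + 1 = 10.
Ballots ranking Fairlea above Kelston: 11 − 10 = 1.
Kelston wins the head-to-head 10–1.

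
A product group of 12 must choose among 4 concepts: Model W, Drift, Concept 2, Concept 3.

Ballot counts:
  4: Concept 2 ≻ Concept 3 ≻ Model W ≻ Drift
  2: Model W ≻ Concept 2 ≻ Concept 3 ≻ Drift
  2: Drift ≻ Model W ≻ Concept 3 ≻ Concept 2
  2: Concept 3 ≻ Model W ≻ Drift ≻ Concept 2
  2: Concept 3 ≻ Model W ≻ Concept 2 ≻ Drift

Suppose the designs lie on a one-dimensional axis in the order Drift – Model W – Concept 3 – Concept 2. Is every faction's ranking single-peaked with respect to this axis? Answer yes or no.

Axis positions: Drift=1, Model W=2, Concept 3=3, Concept 2=4.
Faction 1 (peak Concept 2 at position 4): ranking walks positions 4-3-2-1, expanding outward from the peak — single-peaked.
Faction 2: ranking walks positions 2-4-3-1; Concept 2 is ranked above Concept 3 even though Concept 3 lies between Concept 2 and the peak Model W on the axis — preferences dip and rise again. Not single-peaked.
Faction 3 (peak Drift at position 1): ranking walks positions 1-2-3-4, expanding outward from the peak — single-peaked.
Faction 4 (peak Concept 3 at position 3): ranking walks positions 3-2-1-4, expanding outward from the peak — single-peaked.
Faction 5 (peak Concept 3 at position 3): ranking walks positions 3-2-4-1, expanding outward from the peak — single-peaked.
Faction 2 violates single-peakedness, so the profile is not single-peaked on this axis.

no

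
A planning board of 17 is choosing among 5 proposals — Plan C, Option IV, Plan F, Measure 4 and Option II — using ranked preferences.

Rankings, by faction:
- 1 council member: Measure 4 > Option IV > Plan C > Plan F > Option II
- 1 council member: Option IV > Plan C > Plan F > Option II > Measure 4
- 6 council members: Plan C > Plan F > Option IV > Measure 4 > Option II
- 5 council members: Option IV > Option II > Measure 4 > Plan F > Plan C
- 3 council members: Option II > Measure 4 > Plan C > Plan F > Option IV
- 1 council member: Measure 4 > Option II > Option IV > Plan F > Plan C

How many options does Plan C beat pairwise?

Plan C against each rival (17 council members):
Plan C–Option IV: Plan C 9–8.
Plan C vs Plan F: 11 to 6, Plan C.
Plan C vs Measure 4: 7 to 10, Measure 4.
Plan C vs Option II: Plan C is ranked higher on 1+1+6 = 8 ballots, Option II on 9. Option II wins 9–8.
Plan C beats Option IV, Plan F; loses to Measure 4, Option II — 2 pairwise wins.

2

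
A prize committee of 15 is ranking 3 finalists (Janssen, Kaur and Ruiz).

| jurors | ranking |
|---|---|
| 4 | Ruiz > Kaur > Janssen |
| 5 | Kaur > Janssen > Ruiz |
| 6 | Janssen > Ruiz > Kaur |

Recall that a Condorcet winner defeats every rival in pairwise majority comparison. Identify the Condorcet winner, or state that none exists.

none

Pairwise majorities:
Janssen vs Kaur: 6 to 9, Kaur.
Janssen vs Ruiz: Janssen is ranked higher on 5+6 = 11 ballots, Ruiz on 4. Janssen wins 11–4.
Kaur vs Ruiz: 5 to 10, Ruiz.
Every nominee loses at least once (Janssen loses to Kaur; Kaur loses to Ruiz; Ruiz loses to Janssen). The majority relation contains the cycle Janssen → Ruiz → Kaur → Janssen, so there is no Condorcet winner.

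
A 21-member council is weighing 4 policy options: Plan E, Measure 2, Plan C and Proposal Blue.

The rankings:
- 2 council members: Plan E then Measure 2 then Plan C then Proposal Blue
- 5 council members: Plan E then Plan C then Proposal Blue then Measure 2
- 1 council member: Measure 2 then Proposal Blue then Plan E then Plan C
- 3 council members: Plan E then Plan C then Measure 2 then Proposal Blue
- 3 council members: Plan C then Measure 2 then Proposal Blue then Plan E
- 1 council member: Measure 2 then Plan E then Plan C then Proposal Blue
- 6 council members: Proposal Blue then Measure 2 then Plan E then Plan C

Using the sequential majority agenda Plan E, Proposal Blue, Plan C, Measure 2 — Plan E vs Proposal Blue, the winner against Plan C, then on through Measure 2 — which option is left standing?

Round 1: Plan E vs Proposal Blue — 11–10, Plan E advances.
Round 2: Plan E vs Plan C — 18–3, Plan E advances.
Round 3: Plan E vs Measure 2 — 10–11, Measure 2 advances.
The agenda winner is Measure 2.

Measure 2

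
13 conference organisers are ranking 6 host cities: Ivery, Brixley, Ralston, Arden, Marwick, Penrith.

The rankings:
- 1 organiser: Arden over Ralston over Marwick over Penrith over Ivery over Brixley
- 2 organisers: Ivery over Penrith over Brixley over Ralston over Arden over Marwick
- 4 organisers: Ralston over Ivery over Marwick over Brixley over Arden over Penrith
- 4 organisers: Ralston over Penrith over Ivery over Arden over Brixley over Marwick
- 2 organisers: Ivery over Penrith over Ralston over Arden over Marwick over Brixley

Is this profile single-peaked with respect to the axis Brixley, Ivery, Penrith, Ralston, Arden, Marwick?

no

Axis positions: Brixley=1, Ivery=2, Penrith=3, Ralston=4, Arden=5, Marwick=6.
Group 1 (peak Arden at position 5): ranking walks positions 5-4-6-3-2-1, expanding outward from the peak — single-peaked.
Group 2 (peak Ivery at position 2): ranking walks positions 2-3-1-4-5-6, expanding outward from the peak — single-peaked.
Group 3: ranking walks positions 4-2-6-1-5-3; Ivery is ranked above Penrith even though Penrith lies between Ivery and the peak Ralston on the axis — preferences dip and rise again. Not single-peaked.
Group 4 (peak Ralston at position 4): ranking walks positions 4-3-2-5-1-6, expanding outward from the peak — single-peaked.
Group 5 (peak Ivery at position 2): ranking walks positions 2-3-4-5-6-1, expanding outward from the peak — single-peaked.
Group 3 violates single-peakedness, so the profile is not single-peaked on this axis.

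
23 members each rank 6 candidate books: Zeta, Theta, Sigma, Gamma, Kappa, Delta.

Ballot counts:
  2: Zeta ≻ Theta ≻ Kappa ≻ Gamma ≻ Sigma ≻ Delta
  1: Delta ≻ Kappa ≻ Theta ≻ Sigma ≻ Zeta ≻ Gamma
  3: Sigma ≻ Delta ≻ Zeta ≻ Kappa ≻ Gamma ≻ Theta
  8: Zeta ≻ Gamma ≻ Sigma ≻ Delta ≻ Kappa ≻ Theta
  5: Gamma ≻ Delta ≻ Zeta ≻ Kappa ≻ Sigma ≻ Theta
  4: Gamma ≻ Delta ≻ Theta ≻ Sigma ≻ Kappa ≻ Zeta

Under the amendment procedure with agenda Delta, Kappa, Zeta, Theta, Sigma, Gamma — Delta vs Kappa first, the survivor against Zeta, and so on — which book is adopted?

Round 1: Delta vs Kappa — 21–2, Delta advances.
Round 2: Delta vs Zeta — 13–10, Delta advances.
Round 3: Delta vs Theta — 21–2, Delta advances.
Round 4: Delta vs Sigma — 10–13, Sigma advances.
Round 5: Sigma vs Gamma — 4–19, Gamma advances.
The agenda winner is Gamma.

Gamma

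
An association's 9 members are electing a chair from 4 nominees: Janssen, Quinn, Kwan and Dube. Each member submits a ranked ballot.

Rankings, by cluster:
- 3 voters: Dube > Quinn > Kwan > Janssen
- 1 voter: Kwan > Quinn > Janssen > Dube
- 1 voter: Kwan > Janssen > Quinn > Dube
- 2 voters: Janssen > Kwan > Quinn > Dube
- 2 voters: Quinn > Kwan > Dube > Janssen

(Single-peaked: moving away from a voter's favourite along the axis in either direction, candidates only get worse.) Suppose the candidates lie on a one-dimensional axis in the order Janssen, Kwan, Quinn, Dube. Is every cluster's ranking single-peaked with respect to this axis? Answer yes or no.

yes

Axis positions: Janssen=1, Kwan=2, Quinn=3, Dube=4.
Cluster 1 (peak Dube at position 4): ranking walks positions 4-3-2-1, expanding outward from the peak — single-peaked.
Cluster 2 (peak Kwan at position 2): ranking walks positions 2-3-1-4, expanding outward from the peak — single-peaked.
Cluster 3 (peak Kwan at position 2): ranking walks positions 2-1-3-4, expanding outward from the peak — single-peaked.
Cluster 4 (peak Janssen at position 1): ranking walks positions 1-2-3-4, expanding outward from the peak — single-peaked.
Cluster 5 (peak Quinn at position 3): ranking walks positions 3-2-4-1, expanding outward from the peak — single-peaked.
Every ranking is single-peaked on this axis.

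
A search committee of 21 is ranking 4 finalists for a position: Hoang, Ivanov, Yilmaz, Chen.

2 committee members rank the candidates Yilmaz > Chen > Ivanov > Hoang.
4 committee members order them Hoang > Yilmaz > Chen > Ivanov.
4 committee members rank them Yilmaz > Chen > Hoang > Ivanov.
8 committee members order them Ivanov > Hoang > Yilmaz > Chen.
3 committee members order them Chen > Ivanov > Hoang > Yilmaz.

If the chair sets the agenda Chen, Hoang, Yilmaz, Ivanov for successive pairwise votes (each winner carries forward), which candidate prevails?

Ivanov

Round 1: Chen vs Hoang — 9–12, Hoang advances.
Round 2: Hoang vs Yilmaz — 15–6, Hoang advances.
Round 3: Hoang vs Ivanov — 8–13, Ivanov advances.
Ivanov survives the agenda.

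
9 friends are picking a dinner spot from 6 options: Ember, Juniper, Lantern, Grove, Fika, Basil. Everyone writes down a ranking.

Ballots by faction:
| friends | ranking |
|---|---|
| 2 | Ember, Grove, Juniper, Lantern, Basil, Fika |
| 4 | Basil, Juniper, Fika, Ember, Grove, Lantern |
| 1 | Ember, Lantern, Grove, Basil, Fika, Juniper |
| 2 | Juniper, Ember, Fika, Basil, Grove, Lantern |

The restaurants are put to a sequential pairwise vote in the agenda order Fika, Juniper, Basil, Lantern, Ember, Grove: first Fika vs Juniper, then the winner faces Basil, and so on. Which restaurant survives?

Ember

Round 1: Fika vs Juniper — 1–8, Juniper advances.
Round 2: Juniper vs Basil — 4–5, Basil advances.
Round 3: Basil vs Lantern — 6–3, Basil advances.
Round 4: Basil vs Ember — 4–5, Ember advances.
Round 5: Ember vs Grove — 9–0, Ember advances.
The agenda winner is Ember.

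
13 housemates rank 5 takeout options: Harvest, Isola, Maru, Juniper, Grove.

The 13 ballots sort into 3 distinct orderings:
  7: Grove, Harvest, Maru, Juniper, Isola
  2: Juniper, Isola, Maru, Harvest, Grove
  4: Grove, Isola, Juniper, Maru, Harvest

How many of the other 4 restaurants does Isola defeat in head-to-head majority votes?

0

Isola against each rival (13 friends):
Isola–Harvest: Harvest 7–6.
Isola–Maru: Maru 7–6.
Isola vs Juniper: Isola preferred on 4 ballots; Juniper wins 9–4.
Isola vs Grove: 2 for Isola, 11 for Grove — Grove by 11–2.
Isola beats no one; loses to Harvest, Maru, Juniper, Grove — 0 pairwise wins.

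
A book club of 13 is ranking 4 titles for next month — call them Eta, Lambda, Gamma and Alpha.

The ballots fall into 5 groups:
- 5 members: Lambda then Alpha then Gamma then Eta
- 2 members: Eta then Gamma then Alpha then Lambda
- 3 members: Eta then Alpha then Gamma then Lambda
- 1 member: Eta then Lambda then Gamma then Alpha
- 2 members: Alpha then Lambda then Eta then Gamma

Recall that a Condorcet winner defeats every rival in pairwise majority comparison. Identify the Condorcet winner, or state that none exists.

Head-to-head results (13 members):
Eta vs Lambda: Eta is ranked higher on 2+3+1 = 6 ballots, Lambda on 7. Lambda wins 7–6.
Eta vs Gamma: Eta preferred on 2+3+1+2 = 8 ballots; Eta wins 8–5.
Eta vs Alpha: Eta is ranked higher on 2+3+1 = 6 ballots, Alpha on 7. Alpha wins 7–6.
Lambda vs Gamma: 5+1+2 = 8 for Lambda, 5 for Gamma — Lambda by 8–5.
Lambda vs Alpha: Lambda is ranked higher on 5+1 = 6 ballots, Alpha on 7. Alpha wins 7–6.
Gamma vs Alpha: Gamma preferred on 2+1 = 3 ballots; Alpha wins 10–3.
Alpha defeats every rival head-to-head and is the Condorcet winner.

Alpha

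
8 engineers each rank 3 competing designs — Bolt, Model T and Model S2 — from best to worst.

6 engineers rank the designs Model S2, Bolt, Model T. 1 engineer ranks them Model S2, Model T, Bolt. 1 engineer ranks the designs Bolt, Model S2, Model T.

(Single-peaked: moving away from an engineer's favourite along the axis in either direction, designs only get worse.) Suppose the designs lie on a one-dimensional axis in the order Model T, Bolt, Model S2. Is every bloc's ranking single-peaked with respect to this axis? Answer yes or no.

Axis positions: Model T=1, Bolt=2, Model S2=3.
Bloc 1 (peak Model S2 at position 3): ranking walks positions 3-2-1, expanding outward from the peak — single-peaked.
Bloc 2: ranking walks positions 3-1-2; Model T is ranked above Bolt even though Bolt lies between Model T and the peak Model S2 on the axis — preferences dip and rise again. Not single-peaked.
Bloc 3 (peak Bolt at position 2): ranking walks positions 2-3-1, expanding outward from the peak — single-peaked.
Bloc 2 violates single-peakedness, so the profile is not single-peaked on this axis.

no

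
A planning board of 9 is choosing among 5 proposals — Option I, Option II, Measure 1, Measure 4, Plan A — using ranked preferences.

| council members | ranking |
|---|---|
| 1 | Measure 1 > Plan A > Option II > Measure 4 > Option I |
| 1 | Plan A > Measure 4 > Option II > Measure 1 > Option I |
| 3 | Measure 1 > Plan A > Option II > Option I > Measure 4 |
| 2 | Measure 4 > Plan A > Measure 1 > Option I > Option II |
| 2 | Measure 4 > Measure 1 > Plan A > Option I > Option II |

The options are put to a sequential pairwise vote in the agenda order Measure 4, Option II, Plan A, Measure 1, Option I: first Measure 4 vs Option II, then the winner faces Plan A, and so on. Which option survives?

Measure 1

Round 1: Measure 4 vs Option II — 5–4, Measure 4 advances.
Round 2: Measure 4 vs Plan A — 4–5, Plan A advances.
Round 3: Plan A vs Measure 1 — 3–6, Measure 1 advances.
Round 4: Measure 1 vs Option I — 9–0, Measure 1 advances.
Measure 1 survives the agenda.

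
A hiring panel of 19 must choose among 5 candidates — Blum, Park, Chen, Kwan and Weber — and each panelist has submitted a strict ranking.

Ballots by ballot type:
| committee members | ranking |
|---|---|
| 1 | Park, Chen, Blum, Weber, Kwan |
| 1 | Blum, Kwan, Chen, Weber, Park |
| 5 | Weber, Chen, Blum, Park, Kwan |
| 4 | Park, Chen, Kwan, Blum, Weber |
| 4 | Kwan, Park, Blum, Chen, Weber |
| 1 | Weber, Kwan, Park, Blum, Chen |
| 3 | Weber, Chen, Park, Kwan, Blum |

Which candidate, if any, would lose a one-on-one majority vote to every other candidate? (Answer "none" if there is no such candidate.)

Pairwise majorities:
Blum–Park: Park 13–6.
Blum vs Chen: 6 to 13, Chen.
Blum vs Kwan: 1+1+5 = 7 for Blum, 12 for Kwan — Kwan by 12–7.
Blum–Weber: Blum 10–9.
Park vs Chen: Park wins 10–9.
Park vs Kwan: Park wins 13–6.
Park vs Weber: 1+4+4 = 9 for Park, 10 for Weber — Weber by 10–9.
Chen–Kwan: Chen 13–6.
Chen vs Weber: Chen is ranked higher on 1+1+4+4 = 10 ballots, Weber on 9. Chen wins 10–9.
Kwan vs Weber: Weber, 10–9.
Every candidate wins at least one matchup (Blum beats Weber; Park beats Blum; Chen beats Blum; Kwan beats Blum; Weber beats Park), so there is no Condorcet loser.

none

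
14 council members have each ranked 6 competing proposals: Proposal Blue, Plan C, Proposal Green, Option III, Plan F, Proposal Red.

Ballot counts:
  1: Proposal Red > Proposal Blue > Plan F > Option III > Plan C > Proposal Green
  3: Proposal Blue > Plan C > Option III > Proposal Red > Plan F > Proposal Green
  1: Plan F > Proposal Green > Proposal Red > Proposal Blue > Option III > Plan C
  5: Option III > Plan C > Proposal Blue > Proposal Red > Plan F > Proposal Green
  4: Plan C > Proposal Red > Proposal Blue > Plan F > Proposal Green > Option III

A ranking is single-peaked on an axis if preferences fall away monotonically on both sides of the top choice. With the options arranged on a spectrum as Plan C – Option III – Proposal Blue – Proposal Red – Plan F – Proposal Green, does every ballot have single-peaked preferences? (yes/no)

Axis positions: Plan C=1, Option III=2, Proposal Blue=3, Proposal Red=4, Plan F=5, Proposal Green=6.
Bloc 1 (peak Proposal Red at position 4): ranking walks positions 4-3-5-2-1-6, expanding outward from the peak — single-peaked.
Bloc 2: ranking walks positions 3-1-2-4-5-6; Plan C is ranked above Option III even though Option III lies between Plan C and the peak Proposal Blue on the axis — preferences dip and rise again. Not single-peaked.
Bloc 3 (peak Plan F at position 5): ranking walks positions 5-6-4-3-2-1, expanding outward from the peak — single-peaked.
Bloc 4 (peak Option III at position 2): ranking walks positions 2-1-3-4-5-6, expanding outward from the peak — single-peaked.
Bloc 5: ranking walks positions 1-4-3-5-6-2; Proposal Red is ranked above Option III even though Option III lies between Proposal Red and the peak Plan C on the axis — preferences dip and rise again. Not single-peaked.
Bloc 2 violates single-peakedness, so the profile is not single-peaked on this axis.

no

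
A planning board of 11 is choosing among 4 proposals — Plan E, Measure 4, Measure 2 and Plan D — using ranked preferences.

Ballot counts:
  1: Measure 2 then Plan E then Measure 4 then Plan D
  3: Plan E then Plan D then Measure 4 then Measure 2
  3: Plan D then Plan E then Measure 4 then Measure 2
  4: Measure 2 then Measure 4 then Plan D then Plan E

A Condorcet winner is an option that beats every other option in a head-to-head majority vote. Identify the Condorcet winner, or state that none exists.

Pairwise majorities:
Plan E vs Measure 4: 1+3+3 = 7 for Plan E, 4 for Measure 4 — Plan E by 7–4.
Plan E vs Measure 2: 6 to 5, Plan E.
Plan E vs Plan D: Plan E is ranked higher on 1+3 = 4 ballots, Plan D on 7. Plan D wins 7–4.
Measure 4 vs Measure 2: 3+3 = 6 for Measure 4, 5 for Measure 2 — Measure 4 by 6–5.
Measure 4 vs Plan D: 5 to 6, Plan D.
Measure 2 vs Plan D: Measure 2 is ranked higher on 1+4 = 5 ballots, Plan D on 6. Plan D wins 6–5.
Only Plan D has no losses; Plan D is the Condorcet winner.

Plan D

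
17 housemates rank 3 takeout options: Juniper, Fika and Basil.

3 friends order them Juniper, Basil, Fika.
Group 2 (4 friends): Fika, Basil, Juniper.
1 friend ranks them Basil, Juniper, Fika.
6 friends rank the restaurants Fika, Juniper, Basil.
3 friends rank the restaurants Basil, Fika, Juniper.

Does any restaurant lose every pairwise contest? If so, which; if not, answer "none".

Head-to-head results (17 friends):
Juniper vs Fika: Juniper preferred on 3+1 = 4 ballots; Fika wins 13–4.
Juniper vs Basil: Juniper, 9–8.
Fika vs Basil: Fika wins 10–7.
Basil is beaten in every head-to-head and is the Condorcet loser.

Basil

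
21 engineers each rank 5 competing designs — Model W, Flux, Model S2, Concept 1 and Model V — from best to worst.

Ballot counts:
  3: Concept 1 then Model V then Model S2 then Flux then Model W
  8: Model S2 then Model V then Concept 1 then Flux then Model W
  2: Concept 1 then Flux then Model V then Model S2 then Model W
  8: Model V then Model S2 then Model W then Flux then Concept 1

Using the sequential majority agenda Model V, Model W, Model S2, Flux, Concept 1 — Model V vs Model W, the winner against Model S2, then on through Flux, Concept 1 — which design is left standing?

Model V

Round 1: Model V vs Model W — 21–0, Model V advances.
Round 2: Model V vs Model S2 — 13–8, Model V advances.
Round 3: Model V vs Flux — 19–2, Model V advances.
Round 4: Model V vs Concept 1 — 16–5, Model V advances.
The agenda winner is Model V.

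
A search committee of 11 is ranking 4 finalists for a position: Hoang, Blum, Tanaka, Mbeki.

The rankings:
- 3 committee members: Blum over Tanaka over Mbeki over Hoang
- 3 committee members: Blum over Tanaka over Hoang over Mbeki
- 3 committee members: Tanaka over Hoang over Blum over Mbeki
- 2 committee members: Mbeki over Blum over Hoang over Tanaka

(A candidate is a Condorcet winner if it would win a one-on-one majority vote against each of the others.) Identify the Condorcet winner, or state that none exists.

Blum

Check each pair by majority over 11 ballots:
Hoang vs Blum: Blum wins 8–3.
Hoang vs Tanaka: 2 for Hoang, 9 for Tanaka — Tanaka by 9–2.
Hoang vs Mbeki: Hoang preferred on 3+3 = 6 ballots; Hoang wins 6–5.
Blum vs Tanaka: Blum, 8–3.
Blum vs Mbeki: Blum wins 9–2.
Tanaka vs Mbeki: Tanaka is ranked higher on 3+3+3 = 9 ballots, Mbeki on 2. Tanaka wins 9–2.
Blum beats each of Hoang, Tanaka, Mbeki — Blum is the Condorcet winner.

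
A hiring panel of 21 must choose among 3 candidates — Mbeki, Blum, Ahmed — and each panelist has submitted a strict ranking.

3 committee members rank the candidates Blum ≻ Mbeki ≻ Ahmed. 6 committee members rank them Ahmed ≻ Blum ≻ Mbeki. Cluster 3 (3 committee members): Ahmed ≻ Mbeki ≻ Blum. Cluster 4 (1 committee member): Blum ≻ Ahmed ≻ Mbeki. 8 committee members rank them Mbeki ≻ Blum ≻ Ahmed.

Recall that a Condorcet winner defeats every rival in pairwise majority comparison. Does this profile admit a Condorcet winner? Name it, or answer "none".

Mbeki

Check each pair by majority over 21 ballots:
Mbeki vs Blum: Mbeki, 11–10.
Mbeki vs Ahmed: Mbeki wins 11–10.
Blum–Ahmed: Blum 12–9.
Mbeki beats each of Blum, Ahmed — Mbeki is the Condorcet winner.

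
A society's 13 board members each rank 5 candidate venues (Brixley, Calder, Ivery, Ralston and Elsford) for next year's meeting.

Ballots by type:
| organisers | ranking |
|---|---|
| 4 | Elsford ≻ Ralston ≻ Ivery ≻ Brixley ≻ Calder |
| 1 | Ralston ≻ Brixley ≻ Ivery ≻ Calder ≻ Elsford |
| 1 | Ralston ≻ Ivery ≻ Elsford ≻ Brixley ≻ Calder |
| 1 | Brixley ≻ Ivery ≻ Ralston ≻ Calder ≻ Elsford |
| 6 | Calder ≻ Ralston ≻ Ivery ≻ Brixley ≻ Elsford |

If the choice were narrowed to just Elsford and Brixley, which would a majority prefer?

Ballots ranking Elsford above Brixley: 4 + 1 = 5.
Ballots ranking Brixley above Elsford: 13 − 5 = 8.
Brixley wins the head-to-head 8–5.

Brixley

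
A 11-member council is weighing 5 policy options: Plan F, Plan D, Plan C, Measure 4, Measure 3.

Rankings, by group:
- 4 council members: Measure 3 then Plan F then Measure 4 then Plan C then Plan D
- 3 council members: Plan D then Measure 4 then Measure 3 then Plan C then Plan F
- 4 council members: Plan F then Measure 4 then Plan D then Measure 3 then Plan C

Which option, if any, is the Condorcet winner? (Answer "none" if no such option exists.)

Check each pair by majority over 11 ballots:
Plan F vs Plan D: Plan F, 8–3.
Plan F–Plan C: Plan F 8–3.
Plan F vs Measure 4: Plan F preferred on 4+4 = 8 ballots; Plan F wins 8–3.
Plan F vs Measure 3: Measure 3 wins 7–4.
Plan D vs Plan C: Plan D preferred on 3+4 = 7 ballots; Plan D wins 7–4.
Plan D vs Measure 4: Measure 4 wins 8–3.
Plan D–Measure 3: Plan D 7–4.
Plan C vs Measure 4: 0 for Plan C, 11 for Measure 4 — Measure 4 by 11–0.
Plan C vs Measure 3: 0 to 11, Measure 3.
Measure 4–Measure 3: Measure 4 7–4.
No option is unbeaten: Plan F loses to Measure 3; Plan D loses to Plan F; Plan C loses to Plan F; Measure 4 loses to Plan F; Measure 3 loses to Plan D. In particular Plan F beats Plan D beats Measure 3 beats Plan F is a majority cycle — no Condorcet winner exists.

none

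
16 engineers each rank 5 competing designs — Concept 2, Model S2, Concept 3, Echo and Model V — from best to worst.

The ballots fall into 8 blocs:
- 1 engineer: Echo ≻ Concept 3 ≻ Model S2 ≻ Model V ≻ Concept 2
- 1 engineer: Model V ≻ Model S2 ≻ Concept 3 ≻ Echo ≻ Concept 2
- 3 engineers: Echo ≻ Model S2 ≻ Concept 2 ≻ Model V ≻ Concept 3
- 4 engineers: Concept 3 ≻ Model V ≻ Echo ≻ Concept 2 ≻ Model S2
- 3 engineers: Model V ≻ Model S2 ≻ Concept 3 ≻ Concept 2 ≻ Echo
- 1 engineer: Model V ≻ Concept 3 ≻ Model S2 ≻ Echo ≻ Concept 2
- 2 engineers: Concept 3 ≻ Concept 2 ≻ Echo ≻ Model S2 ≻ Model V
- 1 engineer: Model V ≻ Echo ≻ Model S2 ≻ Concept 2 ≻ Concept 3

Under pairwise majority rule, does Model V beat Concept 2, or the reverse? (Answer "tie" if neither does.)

Model V

Ballots ranking Model V above Concept 2: 1 + 1 + 4 + 3 + 1 + 1 = 11.
Ballots ranking Concept 2 above Model V: 16 − 11 = 5.
Model V wins the head-to-head 11–5.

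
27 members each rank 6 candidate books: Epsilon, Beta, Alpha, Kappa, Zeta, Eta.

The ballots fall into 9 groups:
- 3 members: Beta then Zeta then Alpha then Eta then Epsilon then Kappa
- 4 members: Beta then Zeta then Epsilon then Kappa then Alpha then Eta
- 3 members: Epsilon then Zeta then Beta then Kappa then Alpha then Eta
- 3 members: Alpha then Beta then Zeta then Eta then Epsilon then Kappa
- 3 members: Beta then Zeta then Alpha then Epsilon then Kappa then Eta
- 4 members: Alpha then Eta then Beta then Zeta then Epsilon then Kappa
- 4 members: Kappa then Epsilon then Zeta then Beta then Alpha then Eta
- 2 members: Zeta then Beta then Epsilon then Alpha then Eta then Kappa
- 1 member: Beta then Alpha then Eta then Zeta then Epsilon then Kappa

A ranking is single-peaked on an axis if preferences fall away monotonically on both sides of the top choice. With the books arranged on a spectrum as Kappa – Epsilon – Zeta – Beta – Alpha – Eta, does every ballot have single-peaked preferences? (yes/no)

Axis positions: Kappa=1, Epsilon=2, Zeta=3, Beta=4, Alpha=5, Eta=6.
Group 1 (peak Beta at position 4): ranking walks positions 4-3-5-6-2-1, expanding outward from the peak — single-peaked.
Group 2 (peak Beta at position 4): ranking walks positions 4-3-2-1-5-6, expanding outward from the peak — single-peaked.
Group 3 (peak Epsilon at position 2): ranking walks positions 2-3-4-1-5-6, expanding outward from the peak — single-peaked.
Group 4 (peak Alpha at position 5): ranking walks positions 5-4-3-6-2-1, expanding outward from the peak — single-peaked.
Group 5 (peak Beta at position 4): ranking walks positions 4-3-5-2-1-6, expanding outward from the peak — single-peaked.
Group 6 (peak Alpha at position 5): ranking walks positions 5-6-4-3-2-1, expanding outward from the peak — single-peaked.
Group 7 (peak Kappa at position 1): ranking walks positions 1-2-3-4-5-6, expanding outward from the peak — single-peaked.
Group 8 (peak Zeta at position 3): ranking walks positions 3-4-2-5-6-1, expanding outward from the peak — single-peaked.
Group 9 (peak Beta at position 4): ranking walks positions 4-5-6-3-2-1, expanding outward from the peak — single-peaked.
Every ranking is single-peaked on this axis.

yes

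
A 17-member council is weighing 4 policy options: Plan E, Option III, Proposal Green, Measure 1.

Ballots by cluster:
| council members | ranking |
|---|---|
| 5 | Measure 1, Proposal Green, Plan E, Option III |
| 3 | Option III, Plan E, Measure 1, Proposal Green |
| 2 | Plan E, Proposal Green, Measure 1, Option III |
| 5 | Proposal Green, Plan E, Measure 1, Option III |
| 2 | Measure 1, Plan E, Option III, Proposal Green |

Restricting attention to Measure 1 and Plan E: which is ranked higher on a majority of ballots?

Plan E

Ballots ranking Measure 1 above Plan E: 5 + 2 = 7.
Ballots ranking Plan E above Measure 1: 17 − 7 = 10.
Plan E wins the head-to-head 10–7.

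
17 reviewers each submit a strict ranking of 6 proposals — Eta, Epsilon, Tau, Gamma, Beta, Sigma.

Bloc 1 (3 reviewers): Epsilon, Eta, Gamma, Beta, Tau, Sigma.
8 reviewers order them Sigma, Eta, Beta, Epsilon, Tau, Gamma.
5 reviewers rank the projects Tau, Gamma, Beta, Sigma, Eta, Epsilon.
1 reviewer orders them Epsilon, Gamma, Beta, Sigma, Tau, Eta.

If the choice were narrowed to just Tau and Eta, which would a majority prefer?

Eta

Ballots ranking Tau above Eta: 5 + 1 = 6.
Ballots ranking Eta above Tau: 17 − 6 = 11.
Eta wins the head-to-head 11–6.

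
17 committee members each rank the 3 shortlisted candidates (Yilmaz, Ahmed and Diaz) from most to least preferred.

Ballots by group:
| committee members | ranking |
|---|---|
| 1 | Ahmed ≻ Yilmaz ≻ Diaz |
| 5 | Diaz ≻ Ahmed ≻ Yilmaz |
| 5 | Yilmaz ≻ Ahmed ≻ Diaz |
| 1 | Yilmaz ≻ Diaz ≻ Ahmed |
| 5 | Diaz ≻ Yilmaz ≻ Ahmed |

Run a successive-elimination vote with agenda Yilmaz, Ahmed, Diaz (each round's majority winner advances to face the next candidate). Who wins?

Diaz

Round 1: Yilmaz vs Ahmed — 11–6, Yilmaz advances.
Round 2: Yilmaz vs Diaz — 7–10, Diaz advances.
Diaz survives the agenda.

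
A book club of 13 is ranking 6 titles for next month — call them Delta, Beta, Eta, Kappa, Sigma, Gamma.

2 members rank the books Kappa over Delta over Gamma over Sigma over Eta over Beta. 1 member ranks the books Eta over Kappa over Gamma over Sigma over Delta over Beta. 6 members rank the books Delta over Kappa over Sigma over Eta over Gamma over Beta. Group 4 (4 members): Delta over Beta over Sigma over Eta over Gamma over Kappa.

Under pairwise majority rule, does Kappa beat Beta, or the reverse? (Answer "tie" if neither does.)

Kappa

Ballots ranking Kappa above Beta: 2 + 1 + 6 = 9.
Ballots ranking Beta above Kappa: 13 − 9 = 4.
Kappa wins the head-to-head 9–4.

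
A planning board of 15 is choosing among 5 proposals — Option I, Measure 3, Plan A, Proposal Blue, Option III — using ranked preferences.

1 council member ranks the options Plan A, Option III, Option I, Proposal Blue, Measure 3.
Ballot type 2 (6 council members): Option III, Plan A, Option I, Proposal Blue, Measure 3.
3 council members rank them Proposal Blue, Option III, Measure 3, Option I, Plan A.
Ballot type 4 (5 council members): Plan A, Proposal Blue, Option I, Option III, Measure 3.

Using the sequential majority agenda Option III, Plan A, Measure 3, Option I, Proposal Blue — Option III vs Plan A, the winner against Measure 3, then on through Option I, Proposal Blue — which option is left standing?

Round 1: Option III vs Plan A — 9–6, Option III advances.
Round 2: Option III vs Measure 3 — 15–0, Option III advances.
Round 3: Option III vs Option I — 10–5, Option III advances.
Round 4: Option III vs Proposal Blue — 7–8, Proposal Blue advances.
Proposal Blue survives the agenda.

Proposal Blue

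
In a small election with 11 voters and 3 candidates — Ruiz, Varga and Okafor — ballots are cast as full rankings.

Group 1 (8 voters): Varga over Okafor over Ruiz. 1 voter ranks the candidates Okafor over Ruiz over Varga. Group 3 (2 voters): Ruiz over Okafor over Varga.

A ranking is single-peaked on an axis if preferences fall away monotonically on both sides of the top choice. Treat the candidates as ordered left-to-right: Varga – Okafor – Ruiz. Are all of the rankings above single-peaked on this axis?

Axis positions: Varga=1, Okafor=2, Ruiz=3.
Group 1 (peak Varga at position 1): ranking walks positions 1-2-3, expanding outward from the peak — single-peaked.
Group 2 (peak Okafor at position 2): ranking walks positions 2-3-1, expanding outward from the peak — single-peaked.
Group 3 (peak Ruiz at position 3): ranking walks positions 3-2-1, expanding outward from the peak — single-peaked.
Every ranking is single-peaked on this axis.

yes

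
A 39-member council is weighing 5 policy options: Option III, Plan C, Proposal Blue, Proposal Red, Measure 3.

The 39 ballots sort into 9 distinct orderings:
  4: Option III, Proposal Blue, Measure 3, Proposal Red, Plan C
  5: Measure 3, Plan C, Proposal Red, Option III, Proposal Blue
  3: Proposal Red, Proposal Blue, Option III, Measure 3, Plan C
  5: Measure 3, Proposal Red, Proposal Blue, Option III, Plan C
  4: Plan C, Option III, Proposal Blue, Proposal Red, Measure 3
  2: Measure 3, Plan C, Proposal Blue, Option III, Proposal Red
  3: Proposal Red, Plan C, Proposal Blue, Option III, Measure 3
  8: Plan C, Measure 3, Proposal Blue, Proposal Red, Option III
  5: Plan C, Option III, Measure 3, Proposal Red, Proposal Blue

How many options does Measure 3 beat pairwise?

3

Measure 3 against each rival (39 council members):
Measure 3–Option III: Measure 3 20–19.
Measure 3 vs Plan C: Measure 3 is ranked higher on 4+5+3+5+2 = 19 ballots, Plan C on 20. Plan C wins 20–19.
Measure 3 vs Proposal Blue: 5+5+2+8+5 = 25 for Measure 3, 14 for Proposal Blue — Measure 3 by 25–14.
Measure 3 vs Proposal Red: 4+5+5+2+8+5 = 29 for Measure 3, 10 for Proposal Red — Measure 3 by 29–10.
Measure 3 beats Option III, Proposal Blue, Proposal Red; loses to Plan C — 3 pairwise wins.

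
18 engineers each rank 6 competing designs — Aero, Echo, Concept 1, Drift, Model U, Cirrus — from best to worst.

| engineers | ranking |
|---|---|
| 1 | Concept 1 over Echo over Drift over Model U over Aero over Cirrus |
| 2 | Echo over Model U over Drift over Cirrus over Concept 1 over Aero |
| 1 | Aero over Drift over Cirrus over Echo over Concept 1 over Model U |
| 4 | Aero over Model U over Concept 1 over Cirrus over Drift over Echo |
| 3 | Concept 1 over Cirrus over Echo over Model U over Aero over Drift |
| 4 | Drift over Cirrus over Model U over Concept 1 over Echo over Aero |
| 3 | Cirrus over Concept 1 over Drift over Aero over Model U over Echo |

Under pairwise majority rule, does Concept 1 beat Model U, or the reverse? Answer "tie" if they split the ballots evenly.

Model U

Ballots ranking Concept 1 above Model U: 1 + 1 + 3 + 3 = 8.
Ballots ranking Model U above Concept 1: 18 − 8 = 10.
Model U wins the head-to-head 10–8.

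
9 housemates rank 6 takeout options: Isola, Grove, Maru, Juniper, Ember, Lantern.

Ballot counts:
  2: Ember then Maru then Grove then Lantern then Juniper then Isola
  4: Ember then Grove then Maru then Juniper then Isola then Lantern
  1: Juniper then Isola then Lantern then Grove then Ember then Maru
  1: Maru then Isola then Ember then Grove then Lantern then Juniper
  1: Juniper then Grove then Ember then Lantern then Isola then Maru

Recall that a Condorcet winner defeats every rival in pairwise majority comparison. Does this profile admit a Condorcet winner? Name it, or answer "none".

Pairwise majorities:
Isola vs Grove: Grove wins 7–2.
Isola vs Maru: Maru wins 7–2.
Isola vs Juniper: Isola preferred on 1 ballot; Juniper wins 8–1.
Isola vs Ember: 1+1 = 2 for Isola, 7 for Ember — Ember by 7–2.
Isola vs Lantern: Isola, 6–3.
Grove vs Maru: Grove, 6–3.
Grove vs Juniper: Grove preferred on 2+4+1 = 7 ballots; Grove wins 7–2.
Grove vs Ember: Ember, 7–2.
Grove vs Lantern: Grove preferred on 2+4+1+1 = 8 ballots; Grove wins 8–1.
Maru vs Juniper: Maru wins 7–2.
Maru–Ember: Ember 8–1.
Maru vs Lantern: Maru, 7–2.
Juniper vs Ember: Juniper is ranked higher on 1+1 = 2 ballots, Ember on 7. Ember wins 7–2.
Juniper vs Lantern: 4+1+1 = 6 for Juniper, 3 for Lantern — Juniper by 6–3.
Ember–Lantern: Ember 8–1.
Ember wins every pairwise contest, so Ember is the Condorcet winner.

Ember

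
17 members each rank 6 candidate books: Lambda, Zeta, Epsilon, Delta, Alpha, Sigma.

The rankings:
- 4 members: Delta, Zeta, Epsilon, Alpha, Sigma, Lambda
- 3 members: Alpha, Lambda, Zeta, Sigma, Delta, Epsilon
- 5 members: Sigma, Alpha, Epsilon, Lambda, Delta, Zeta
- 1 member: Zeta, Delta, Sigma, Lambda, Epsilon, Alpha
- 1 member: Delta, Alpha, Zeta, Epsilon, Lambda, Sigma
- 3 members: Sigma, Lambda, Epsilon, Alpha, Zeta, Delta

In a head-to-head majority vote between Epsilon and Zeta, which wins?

Ballots ranking Epsilon above Zeta: 5 + 3 = 8.
Ballots ranking Zeta above Epsilon: 17 − 8 = 9.
Zeta wins the head-to-head 9–8.

Zeta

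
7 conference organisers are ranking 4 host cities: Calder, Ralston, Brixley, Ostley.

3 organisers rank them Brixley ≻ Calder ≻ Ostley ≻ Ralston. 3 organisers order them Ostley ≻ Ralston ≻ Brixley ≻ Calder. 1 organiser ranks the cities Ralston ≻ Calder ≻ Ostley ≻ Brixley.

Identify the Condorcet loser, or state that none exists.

none

Head-to-head results (7 organisers):
Calder vs Ralston: 3 for Calder, 4 for Ralston — Ralston by 4–3.
Calder vs Brixley: Brixley wins 6–1.
Calder vs Ostley: Calder, 4–3.
Ralston vs Brixley: Ralston, 4–3.
Ralston vs Ostley: Ralston preferred on 1 ballot; Ostley wins 6–1.
Brixley vs Ostley: Ostley, 4–3.
Every city wins at least one matchup (Calder beats Ostley; Ralston beats Calder; Brixley beats Calder; Ostley beats Ralston), so there is no Condorcet loser.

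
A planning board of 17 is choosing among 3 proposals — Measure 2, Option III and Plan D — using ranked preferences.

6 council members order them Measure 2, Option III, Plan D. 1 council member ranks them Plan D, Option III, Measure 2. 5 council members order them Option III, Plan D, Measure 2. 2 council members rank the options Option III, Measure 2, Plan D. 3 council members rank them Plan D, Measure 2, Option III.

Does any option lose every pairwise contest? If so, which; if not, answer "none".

Head-to-head results (17 council members):
Measure 2 vs Option III: Measure 2 wins 9–8.
Measure 2 vs Plan D: 8 to 9, Plan D.
Option III vs Plan D: Option III preferred on 6+5+2 = 13 ballots; Option III wins 13–4.
Every option wins at least one matchup (Measure 2 beats Option III; Option III beats Plan D; Plan D beats Measure 2), so there is no Condorcet loser.

none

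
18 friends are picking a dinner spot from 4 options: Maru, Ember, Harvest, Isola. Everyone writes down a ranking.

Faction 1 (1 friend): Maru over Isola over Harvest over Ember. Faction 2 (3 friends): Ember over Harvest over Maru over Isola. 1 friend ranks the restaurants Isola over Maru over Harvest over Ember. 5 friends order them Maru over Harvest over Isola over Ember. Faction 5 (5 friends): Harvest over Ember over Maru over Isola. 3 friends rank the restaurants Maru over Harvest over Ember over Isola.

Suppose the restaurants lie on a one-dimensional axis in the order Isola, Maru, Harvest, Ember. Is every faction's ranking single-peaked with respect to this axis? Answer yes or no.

yes

Axis positions: Isola=1, Maru=2, Harvest=3, Ember=4.
Faction 1 (peak Maru at position 2): ranking walks positions 2-1-3-4, expanding outward from the peak — single-peaked.
Faction 2 (peak Ember at position 4): ranking walks positions 4-3-2-1, expanding outward from the peak — single-peaked.
Faction 3 (peak Isola at position 1): ranking walks positions 1-2-3-4, expanding outward from the peak — single-peaked.
Faction 4 (peak Maru at position 2): ranking walks positions 2-3-1-4, expanding outward from the peak — single-peaked.
Faction 5 (peak Harvest at position 3): ranking walks positions 3-4-2-1, expanding outward from the peak — single-peaked.
Faction 6 (peak Maru at position 2): ranking walks positions 2-3-4-1, expanding outward from the peak — single-peaked.
Every ranking is single-peaked on this axis.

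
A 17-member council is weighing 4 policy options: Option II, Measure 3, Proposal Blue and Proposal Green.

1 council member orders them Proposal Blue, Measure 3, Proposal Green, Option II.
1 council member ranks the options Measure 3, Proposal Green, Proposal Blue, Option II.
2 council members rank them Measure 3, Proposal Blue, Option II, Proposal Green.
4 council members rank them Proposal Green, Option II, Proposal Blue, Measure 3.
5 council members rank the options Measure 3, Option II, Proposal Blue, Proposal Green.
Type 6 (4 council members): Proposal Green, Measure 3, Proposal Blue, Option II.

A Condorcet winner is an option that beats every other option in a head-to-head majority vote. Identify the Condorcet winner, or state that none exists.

Measure 3

Pairwise majorities:
Option II vs Measure 3: 4 to 13, Measure 3.
Option II vs Proposal Blue: 9 to 8, Option II.
Option II vs Proposal Green: 2+5 = 7 for Option II, 10 for Proposal Green — Proposal Green by 10–7.
Measure 3 vs Proposal Blue: Measure 3 preferred on 1+2+5+4 = 12 ballots; Measure 3 wins 12–5.
Measure 3 vs Proposal Green: 1+1+2+5 = 9 for Measure 3, 8 for Proposal Green — Measure 3 by 9–8.
Proposal Blue vs Proposal Green: 1+2+5 = 8 for Proposal Blue, 9 for Proposal Green — Proposal Green by 9–8.
Measure 3 wins every pairwise contest, so Measure 3 is the Condorcet winner.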